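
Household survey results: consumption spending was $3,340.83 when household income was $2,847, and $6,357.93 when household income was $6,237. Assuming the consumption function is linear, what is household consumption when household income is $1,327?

MPC = (6357.93 − 3340.83)/(6237 − 2847) = 3017.1/3390 = 0.89
a = 3340.83 − 0.89(2847) = 3340.83 − 2533.83 = 807
C = 807 + 0.89(1327) = 807 + 1181.03 = 1988.03

C = 1988.03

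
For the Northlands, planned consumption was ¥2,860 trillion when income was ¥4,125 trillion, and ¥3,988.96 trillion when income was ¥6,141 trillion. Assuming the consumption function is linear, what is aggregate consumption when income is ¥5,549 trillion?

MPC = (3988.96 − 2860)/(6141 − 4125) = 1128.96/2016 = 0.56
a = 2860 − 0.56(4125) = 2860 − 2310 = 550
C = 550 + 0.56(5549) = 550 + 3107.44 = 3657.44

C = 3657.44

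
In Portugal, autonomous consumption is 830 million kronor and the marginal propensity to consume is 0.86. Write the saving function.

S = -830 + 0.14Y

S = Y − C = Y − (830 + 0.86Y) = -830 + (1 − 0.86)Y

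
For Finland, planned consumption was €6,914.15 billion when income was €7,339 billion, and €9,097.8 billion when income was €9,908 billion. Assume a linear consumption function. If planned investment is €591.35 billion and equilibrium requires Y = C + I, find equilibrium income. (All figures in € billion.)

MPC = (9097.8 − 6914.15)/(9908 − 7339) = 2183.65/2569 = 0.85
a = 6914.15 − 0.85(7339) = 676
Equilibrium: Y = 676 + 0.85Y + 591.35
0.15Y = 1267.35, so Y = 1267.35/0.15 = 8449

Y = 8449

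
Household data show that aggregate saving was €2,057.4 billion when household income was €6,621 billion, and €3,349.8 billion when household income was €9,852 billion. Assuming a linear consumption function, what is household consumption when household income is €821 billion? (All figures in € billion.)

C = 1083.6

MPS = ΔS/ΔY = (3349.8 − 2057.4)/(9852 − 6621) = 1292.4/3231 = 0.4
MPC = 1 − MPS = 0.6
Autonomous saving = 2057.4 − 0.4(6621) = -591, so a = 591
C = 591 + 0.6(821) = 591 + 492.6 = 1083.6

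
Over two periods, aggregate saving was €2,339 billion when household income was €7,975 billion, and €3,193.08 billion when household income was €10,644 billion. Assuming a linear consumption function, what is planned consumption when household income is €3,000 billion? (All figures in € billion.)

MPS = ΔS/ΔY = (3193.08 − 2339)/(10644 − 7975) = 854.08/2669 = 0.32
MPC = 1 − MPS = 0.68
Autonomous saving = 2339 − 0.32(7975) = -213, so a = 213
C = 213 + 0.68(3000) = 213 + 2040 = 2253

C = 2253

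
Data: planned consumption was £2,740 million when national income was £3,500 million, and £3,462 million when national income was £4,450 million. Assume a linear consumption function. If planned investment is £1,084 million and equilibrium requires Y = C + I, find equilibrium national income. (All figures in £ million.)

MPC = (3462 − 2740)/(4450 − 3500) = 722/950 = 0.76
a = 2740 − 0.76(3500) = 80
Equilibrium: Y = 80 + 0.76Y + 1084
0.24Y = 1164, so Y = 1164/0.24 = 4850

Y = 4850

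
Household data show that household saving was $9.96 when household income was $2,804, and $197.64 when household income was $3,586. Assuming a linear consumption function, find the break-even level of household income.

MPS = ΔS/ΔY = (197.64 − 9.96)/(3586 − 2804) = 187.68/782 = 0.24
MPC = 1 − MPS = 0.76
From S(2804) = 9.96: −a + 0.24(2804) = 9.96, so a = 672.96 − 9.96 = 663
Break-even (S = 0): Y = a/MPS = 663/0.24 = 2762.5

Y = 2762.5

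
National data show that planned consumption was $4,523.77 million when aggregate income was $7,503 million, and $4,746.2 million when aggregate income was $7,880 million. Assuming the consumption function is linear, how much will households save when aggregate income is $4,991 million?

S = 1949.31

MPC = (4746.2 − 4523.77)/(7880 − 7503) = 222.43/377 = 0.59
a = 4523.77 − 0.59(7503) = 4523.77 − 4426.77 = 97
C = 97 + 0.59(4991) = 3041.69
S = 4991 − 3041.69 = 1949.31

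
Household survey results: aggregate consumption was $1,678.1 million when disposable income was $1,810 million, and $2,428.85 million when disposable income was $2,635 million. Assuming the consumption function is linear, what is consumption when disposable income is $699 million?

MPC = (2428.85 − 1678.1)/(2635 − 1810) = 750.75/825 = 0.91
a = 1678.1 − 0.91(1810) = 1678.1 − 1647.1 = 31
C = 31 + 0.91(699) = 31 + 636.09 = 667.09

C = 667.09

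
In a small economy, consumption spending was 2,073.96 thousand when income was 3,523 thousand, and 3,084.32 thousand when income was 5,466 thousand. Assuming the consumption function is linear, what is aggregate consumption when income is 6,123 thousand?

C = 3425.96

MPC = (3084.32 − 2073.96)/(5466 − 3523) = 1010.36/1943 = 0.52
a = 2073.96 − 0.52(3523) = 2073.96 − 1831.96 = 242
C = 242 + 0.52(6123) = 242 + 3183.96 = 3425.96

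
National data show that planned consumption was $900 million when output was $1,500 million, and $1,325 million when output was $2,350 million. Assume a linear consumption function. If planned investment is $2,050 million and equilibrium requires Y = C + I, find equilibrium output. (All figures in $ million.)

Y = 4400

MPC = (1325 − 900)/(2350 − 1500) = 425/850 = 0.5
a = 900 − 0.5(1500) = 150
Equilibrium: Y = 150 + 0.5Y + 2050
0.5Y = 2200, so Y = 2200/0.5 = 4400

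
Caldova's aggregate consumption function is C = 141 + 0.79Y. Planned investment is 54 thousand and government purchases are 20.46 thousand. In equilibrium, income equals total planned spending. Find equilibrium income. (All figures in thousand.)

Y = 1026

Y = C + I + G = 141 + 0.79Y + 54 + 20.46
Y − 0.79Y = 215.46
0.21Y = 215.46, so Y = 215.46/0.21 = 1026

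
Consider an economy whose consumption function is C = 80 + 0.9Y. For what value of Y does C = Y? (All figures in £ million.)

At break-even, C = Y: 80 + 0.9Y = Y
0.1Y = 80, so Y = 80/0.1 = 800

Y = 800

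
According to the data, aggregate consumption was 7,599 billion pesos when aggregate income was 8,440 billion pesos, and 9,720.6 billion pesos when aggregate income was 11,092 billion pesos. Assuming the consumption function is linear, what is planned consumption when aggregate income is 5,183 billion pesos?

C = 4993.4

MPC = (9720.6 − 7599)/(11092 − 8440) = 2121.6/2652 = 0.8
a = 7599 − 0.8(8440) = 7599 − 6752 = 847
C = 847 + 0.8(5183) = 847 + 4146.4 = 4993.4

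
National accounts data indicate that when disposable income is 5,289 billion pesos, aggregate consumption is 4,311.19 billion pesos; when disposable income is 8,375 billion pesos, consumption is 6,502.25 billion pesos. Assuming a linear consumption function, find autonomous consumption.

MPC = ΔC/ΔY = (6502.25 − 4311.19)/(8375 − 5289) = 2191.06/3086 = 0.71
a = C − MPC·Y = 4311.19 − 0.71(5289) = 4311.19 − 3755.19 = 556

a = 556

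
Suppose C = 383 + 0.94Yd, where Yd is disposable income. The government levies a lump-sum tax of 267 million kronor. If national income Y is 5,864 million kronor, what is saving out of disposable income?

Yd = Y − T = 5864 − 267 = 5597
C = 383 + 0.94(5597) = 383 + 5261.18 = 5644.18
S = Yd − C = 5597 − 5644.18 = -47.18

S = -47.18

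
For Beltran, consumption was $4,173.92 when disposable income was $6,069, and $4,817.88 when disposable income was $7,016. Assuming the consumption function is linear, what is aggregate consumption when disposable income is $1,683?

C = 1191.44

MPC = (4817.88 − 4173.92)/(7016 − 6069) = 643.96/947 = 0.68
a = 4173.92 − 0.68(6069) = 4173.92 − 4126.92 = 47
C = 47 + 0.68(1683) = 47 + 1144.44 = 1191.44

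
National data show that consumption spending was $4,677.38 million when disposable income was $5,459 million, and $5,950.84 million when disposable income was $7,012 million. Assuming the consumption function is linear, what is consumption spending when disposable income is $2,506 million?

MPC = (5950.84 − 4677.38)/(7012 − 5459) = 1273.46/1553 = 0.82
a = 4677.38 − 0.82(5459) = 4677.38 − 4476.38 = 201
C = 201 + 0.82(2506) = 201 + 2054.92 = 2255.92

C = 2255.92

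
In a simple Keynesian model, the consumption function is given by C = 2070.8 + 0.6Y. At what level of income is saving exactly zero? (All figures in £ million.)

At break-even, C = Y: 2070.8 + 0.6Y = Y
0.4Y = 2070.8, so Y = 2070.8/0.4 = 5177

Y = 5177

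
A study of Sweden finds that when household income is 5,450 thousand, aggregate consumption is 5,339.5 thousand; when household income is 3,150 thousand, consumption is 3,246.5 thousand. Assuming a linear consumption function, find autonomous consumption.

a = 380

MPC = ΔC/ΔY = (5339.5 − 3246.5)/(5450 − 3150) = 2093/2300 = 0.91
a = C − MPC·Y = 3246.5 − 0.91(3150) = 3246.5 − 2866.5 = 380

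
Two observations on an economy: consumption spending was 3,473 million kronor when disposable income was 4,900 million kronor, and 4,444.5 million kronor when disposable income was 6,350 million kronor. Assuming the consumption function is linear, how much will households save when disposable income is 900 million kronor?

S = 107

MPC = (4444.5 − 3473)/(6350 − 4900) = 971.5/1450 = 0.67
a = 3473 − 0.67(4900) = 3473 − 3283 = 190
C = 190 + 0.67(900) = 793
S = 900 − 793 = 107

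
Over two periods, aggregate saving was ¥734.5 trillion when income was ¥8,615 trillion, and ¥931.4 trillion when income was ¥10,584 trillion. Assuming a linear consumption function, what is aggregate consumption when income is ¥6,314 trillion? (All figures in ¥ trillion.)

MPS = ΔS/ΔY = (931.4 − 734.5)/(10584 − 8615) = 196.9/1969 = 0.1
MPC = 1 − MPS = 0.9
Autonomous saving = 734.5 − 0.1(8615) = -127, so a = 127
C = 127 + 0.9(6314) = 127 + 5682.6 = 5809.6

C = 5809.6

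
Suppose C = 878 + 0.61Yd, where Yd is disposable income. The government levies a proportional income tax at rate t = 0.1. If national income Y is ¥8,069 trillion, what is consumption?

Yd = (1 − 0.1)(8069) = 0.9(8069) = 7262.1
C = 878 + 0.61(7262.1) = 878 + 4429.881 = 5307.881

C = 5307.881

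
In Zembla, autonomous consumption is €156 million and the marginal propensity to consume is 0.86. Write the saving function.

S = Y − C = Y − (156 + 0.86Y) = -156 + (1 − 0.86)Y

S = -156 + 0.14Y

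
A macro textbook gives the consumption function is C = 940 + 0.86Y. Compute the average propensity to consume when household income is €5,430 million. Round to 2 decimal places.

APC = 1.03

C = 940 + 0.86(5430) = 5609.8
APC = C/Y = 5609.8/5430 = 1.03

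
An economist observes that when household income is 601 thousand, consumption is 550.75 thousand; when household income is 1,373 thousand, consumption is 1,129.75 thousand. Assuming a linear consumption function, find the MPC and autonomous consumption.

MPC = 0.75; a = 100

MPC = ΔC/ΔY = (1129.75 − 550.75)/(1373 − 601) = 579/772 = 0.75
a = C − MPC·Y = 550.75 − 0.75(601) = 550.75 − 450.75 = 100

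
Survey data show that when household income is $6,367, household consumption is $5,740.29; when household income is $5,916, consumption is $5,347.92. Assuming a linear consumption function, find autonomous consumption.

MPC = ΔC/ΔY = (5740.29 − 5347.92)/(6367 − 5916) = 392.37/451 = 0.87
a = C − MPC·Y = 5347.92 − 0.87(5916) = 5347.92 − 5146.92 = 201

a = 201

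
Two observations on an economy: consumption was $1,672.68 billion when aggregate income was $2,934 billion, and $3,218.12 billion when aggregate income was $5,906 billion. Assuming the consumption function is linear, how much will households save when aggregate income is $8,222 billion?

MPC = (3218.12 − 1672.68)/(5906 − 2934) = 1545.44/2972 = 0.52
a = 1672.68 − 0.52(2934) = 1672.68 − 1525.68 = 147
C = 147 + 0.52(8222) = 4422.44
S = 8222 − 4422.44 = 3799.56

S = 3799.56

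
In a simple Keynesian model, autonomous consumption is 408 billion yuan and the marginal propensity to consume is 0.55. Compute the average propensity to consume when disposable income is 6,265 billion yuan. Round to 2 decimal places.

APC = 0.62

C = 408 + 0.55(6265) = 3853.75
APC = C/Y = 3853.75/6265 = 0.62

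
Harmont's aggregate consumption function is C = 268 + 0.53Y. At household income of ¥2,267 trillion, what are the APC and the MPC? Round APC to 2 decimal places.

APC = 0.65; MPC = 0.53

MPC = 0.53 (the slope of the consumption function)
C = 268 + 0.53(2267) = 1469.51, so APC = 1469.51/2267 = 0.65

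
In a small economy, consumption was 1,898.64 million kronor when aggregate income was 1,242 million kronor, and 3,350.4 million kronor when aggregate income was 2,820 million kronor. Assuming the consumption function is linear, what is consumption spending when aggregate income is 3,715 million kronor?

C = 4173.8

MPC = (3350.4 − 1898.64)/(2820 − 1242) = 1451.76/1578 = 0.92
a = 1898.64 − 0.92(1242) = 1898.64 − 1142.64 = 756
C = 756 + 0.92(3715) = 756 + 3417.8 = 4173.8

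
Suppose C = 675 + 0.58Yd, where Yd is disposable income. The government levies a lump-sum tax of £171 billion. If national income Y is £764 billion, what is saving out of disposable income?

Yd = Y − T = 764 − 171 = 593
C = 675 + 0.58(593) = 675 + 343.94 = 1018.94
S = Yd − C = 593 − 1018.94 = -425.94

S = -425.94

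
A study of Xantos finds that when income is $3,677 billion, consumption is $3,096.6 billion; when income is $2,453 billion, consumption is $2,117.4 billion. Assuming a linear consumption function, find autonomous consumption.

MPC = ΔC/ΔY = (3096.6 − 2117.4)/(3677 − 2453) = 979.2/1224 = 0.8
a = C − MPC·Y = 2117.4 − 0.8(2453) = 2117.4 − 1962.4 = 155

a = 155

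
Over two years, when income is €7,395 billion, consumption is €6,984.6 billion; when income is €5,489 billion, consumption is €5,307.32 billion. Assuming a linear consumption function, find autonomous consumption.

MPC = ΔC/ΔY = (6984.6 − 5307.32)/(7395 − 5489) = 1677.28/1906 = 0.88
a = C − MPC·Y = 5307.32 − 0.88(5489) = 5307.32 − 4830.32 = 477

a = 477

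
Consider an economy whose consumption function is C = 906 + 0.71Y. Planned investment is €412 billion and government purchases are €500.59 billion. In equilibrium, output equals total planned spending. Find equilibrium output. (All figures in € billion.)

Y = 6271

Y = C + I + G = 906 + 0.71Y + 412 + 500.59
Y − 0.71Y = 1818.59
0.29Y = 1818.59, so Y = 1818.59/0.29 = 6271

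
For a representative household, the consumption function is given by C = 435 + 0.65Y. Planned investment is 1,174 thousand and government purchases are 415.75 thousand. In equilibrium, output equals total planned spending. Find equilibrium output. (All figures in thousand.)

Y = 5785

Y = C + I + G = 435 + 0.65Y + 1174 + 415.75
Y − 0.65Y = 2024.75
0.35Y = 2024.75, so Y = 2024.75/0.35 = 5785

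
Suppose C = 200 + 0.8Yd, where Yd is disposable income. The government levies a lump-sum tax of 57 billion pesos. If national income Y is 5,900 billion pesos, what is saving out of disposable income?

Yd = Y − T = 5900 − 57 = 5843
C = 200 + 0.8(5843) = 200 + 4674.4 = 4874.4
S = Yd − C = 5843 − 4874.4 = 968.6

S = 968.6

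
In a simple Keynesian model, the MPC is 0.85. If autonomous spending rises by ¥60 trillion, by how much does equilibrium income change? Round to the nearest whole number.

The multiplier is 1/(1 − MPC) = 1/0.15.
ΔY = 60/0.15 = 400.00 ≈ 400

ΔY ≈ 400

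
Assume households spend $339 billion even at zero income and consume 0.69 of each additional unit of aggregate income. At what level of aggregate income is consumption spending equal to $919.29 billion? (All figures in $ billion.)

339 + 0.69Y = 919.29
0.69Y = 580.29, so Y = 580.29/0.69 = 841

Y = 841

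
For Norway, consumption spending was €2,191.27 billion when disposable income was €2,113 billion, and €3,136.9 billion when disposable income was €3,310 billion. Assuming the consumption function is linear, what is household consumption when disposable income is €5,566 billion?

MPC = (3136.9 − 2191.27)/(3310 − 2113) = 945.63/1197 = 0.79
a = 2191.27 − 0.79(2113) = 2191.27 − 1669.27 = 522
C = 522 + 0.79(5566) = 522 + 4397.14 = 4919.14

C = 4919.14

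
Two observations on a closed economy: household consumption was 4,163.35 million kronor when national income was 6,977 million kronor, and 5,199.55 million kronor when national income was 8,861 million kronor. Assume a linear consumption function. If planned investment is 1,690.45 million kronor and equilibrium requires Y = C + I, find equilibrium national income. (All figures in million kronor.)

MPC = (5199.55 − 4163.35)/(8861 − 6977) = 1036.2/1884 = 0.55
a = 4163.35 − 0.55(6977) = 326
Equilibrium: Y = 326 + 0.55Y + 1690.45
0.45Y = 2016.45, so Y = 2016.45/0.45 = 4481

Y = 4481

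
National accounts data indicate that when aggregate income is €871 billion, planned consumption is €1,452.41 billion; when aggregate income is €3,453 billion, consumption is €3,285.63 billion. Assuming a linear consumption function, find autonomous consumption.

a = 834

MPC = ΔC/ΔY = (3285.63 − 1452.41)/(3453 − 871) = 1833.22/2582 = 0.71
a = C − MPC·Y = 1452.41 − 0.71(871) = 1452.41 − 618.41 = 834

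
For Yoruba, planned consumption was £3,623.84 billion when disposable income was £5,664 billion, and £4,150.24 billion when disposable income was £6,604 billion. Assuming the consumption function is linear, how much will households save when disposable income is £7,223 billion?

MPC = (4150.24 − 3623.84)/(6604 − 5664) = 526.4/940 = 0.56
a = 3623.84 − 0.56(5664) = 3623.84 − 3171.84 = 452
C = 452 + 0.56(7223) = 4496.88
S = 7223 − 4496.88 = 2726.12

S = 2726.12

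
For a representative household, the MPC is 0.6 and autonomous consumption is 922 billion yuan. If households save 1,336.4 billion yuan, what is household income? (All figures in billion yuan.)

Y = 5646

S = Y − C = -922 + 0.4Y
-922 + 0.4Y = 1336.4, so 0.4Y = 2258.4 and Y = 5646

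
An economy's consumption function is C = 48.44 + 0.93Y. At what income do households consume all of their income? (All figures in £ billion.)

At break-even, C = Y: 48.44 + 0.93Y = Y
0.07Y = 48.44, so Y = 48.44/0.07 = 692

Y = 692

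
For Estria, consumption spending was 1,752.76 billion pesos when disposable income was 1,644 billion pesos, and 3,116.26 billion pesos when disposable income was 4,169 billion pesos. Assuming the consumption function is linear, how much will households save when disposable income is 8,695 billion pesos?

MPC = (3116.26 − 1752.76)/(4169 − 1644) = 1363.5/2525 = 0.54
a = 1752.76 − 0.54(1644) = 1752.76 − 887.76 = 865
C = 865 + 0.54(8695) = 5560.3
S = 8695 − 5560.3 = 3134.7

S = 3134.7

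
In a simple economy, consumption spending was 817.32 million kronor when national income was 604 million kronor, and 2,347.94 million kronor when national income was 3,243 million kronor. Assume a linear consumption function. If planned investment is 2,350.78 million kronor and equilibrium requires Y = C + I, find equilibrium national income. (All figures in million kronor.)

Y = 6709

MPC = (2347.94 − 817.32)/(3243 − 604) = 1530.62/2639 = 0.58
a = 817.32 − 0.58(604) = 467
Equilibrium: Y = 467 + 0.58Y + 2350.78
0.42Y = 2817.78, so Y = 2817.78/0.42 = 6709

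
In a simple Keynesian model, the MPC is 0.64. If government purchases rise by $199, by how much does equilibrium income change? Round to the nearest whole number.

ΔY ≈ 553

The multiplier is 1/(1 − MPC) = 1/0.36.
ΔY = 199/0.36 = 552.78 ≈ 553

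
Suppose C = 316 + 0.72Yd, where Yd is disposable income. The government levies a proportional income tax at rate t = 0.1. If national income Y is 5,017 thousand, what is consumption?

Yd = (1 − 0.1)(5017) = 0.9(5017) = 4515.3
C = 316 + 0.72(4515.3) = 316 + 3251.016 = 3567.016

C = 3567.016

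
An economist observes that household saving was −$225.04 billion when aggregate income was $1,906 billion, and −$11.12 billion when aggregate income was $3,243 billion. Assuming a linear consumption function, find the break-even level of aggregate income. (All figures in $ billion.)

Y = 3312.5

MPS = ΔS/ΔY = (-11.12 − (-225.04))/(3243 − 1906) = 213.92/1337 = 0.16
MPC = 1 − MPS = 0.84
From S(1906) = -225.04: −a + 0.16(1906) = -225.04, so a = 304.96 − (-225.04) = 530
Break-even (S = 0): Y = a/MPS = 530/0.16 = 3312.5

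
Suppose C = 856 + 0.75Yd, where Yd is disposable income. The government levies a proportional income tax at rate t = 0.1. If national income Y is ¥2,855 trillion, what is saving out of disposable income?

Yd = (1 − 0.1)(2855) = 0.9(2855) = 2569.5
C = 856 + 0.75(2569.5) = 856 + 1927.125 = 2783.125
S = Yd − C = 2569.5 − 2783.125 = -213.625

S = -213.625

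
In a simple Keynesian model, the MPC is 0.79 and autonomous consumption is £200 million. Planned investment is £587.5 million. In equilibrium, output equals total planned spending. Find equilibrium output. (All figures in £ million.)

Y = 3750

Y = C + I = 200 + 0.79Y + 587.5
Y − 0.79Y = 787.5
0.21Y = 787.5, so Y = 787.5/0.21 = 3750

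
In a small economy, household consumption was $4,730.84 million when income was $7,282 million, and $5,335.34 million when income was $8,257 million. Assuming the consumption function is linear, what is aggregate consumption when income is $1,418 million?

MPC = (5335.34 − 4730.84)/(8257 − 7282) = 604.5/975 = 0.62
a = 4730.84 − 0.62(7282) = 4730.84 − 4514.84 = 216
C = 216 + 0.62(1418) = 216 + 879.16 = 1095.16

C = 1095.16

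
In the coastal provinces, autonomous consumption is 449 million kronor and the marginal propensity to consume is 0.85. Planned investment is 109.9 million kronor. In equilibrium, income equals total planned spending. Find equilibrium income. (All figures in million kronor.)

Y = C + I = 449 + 0.85Y + 109.9
Y − 0.85Y = 558.9
0.15Y = 558.9, so Y = 558.9/0.15 = 3726

Y = 3726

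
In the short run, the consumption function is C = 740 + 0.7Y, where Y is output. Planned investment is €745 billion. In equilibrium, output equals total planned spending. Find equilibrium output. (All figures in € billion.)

Y = C + I = 740 + 0.7Y + 745
Y − 0.7Y = 1485
0.3Y = 1485, so Y = 1485/0.3 = 4950

Y = 4950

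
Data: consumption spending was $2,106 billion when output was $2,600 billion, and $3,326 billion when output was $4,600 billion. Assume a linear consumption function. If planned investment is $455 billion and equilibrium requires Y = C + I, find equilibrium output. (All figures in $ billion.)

Y = 2500

MPC = (3326 − 2106)/(4600 − 2600) = 1220/2000 = 0.61
a = 2106 − 0.61(2600) = 520
Equilibrium: Y = 520 + 0.61Y + 455
0.39Y = 975, so Y = 975/0.39 = 2500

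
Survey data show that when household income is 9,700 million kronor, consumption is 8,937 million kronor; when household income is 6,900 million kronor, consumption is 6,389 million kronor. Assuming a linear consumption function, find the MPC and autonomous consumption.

MPC = ΔC/ΔY = (8937 − 6389)/(9700 − 6900) = 2548/2800 = 0.91
a = C − MPC·Y = 6389 − 0.91(6900) = 6389 − 6279 = 110

MPC = 0.91; a = 110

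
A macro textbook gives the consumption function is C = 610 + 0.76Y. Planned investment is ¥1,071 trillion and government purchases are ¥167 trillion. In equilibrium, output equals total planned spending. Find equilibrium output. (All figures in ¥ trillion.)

Y = C + I + G = 610 + 0.76Y + 1071 + 167
Y − 0.76Y = 1848
0.24Y = 1848, so Y = 1848/0.24 = 7700

Y = 7700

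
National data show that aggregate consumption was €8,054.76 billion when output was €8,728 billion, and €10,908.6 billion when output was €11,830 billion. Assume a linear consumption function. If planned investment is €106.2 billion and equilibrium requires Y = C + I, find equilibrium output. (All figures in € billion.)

Y = 1640

MPC = (10908.6 − 8054.76)/(11830 − 8728) = 2853.84/3102 = 0.92
a = 8054.76 − 0.92(8728) = 25
Equilibrium: Y = 25 + 0.92Y + 106.2
0.08Y = 131.2, so Y = 131.2/0.08 = 1640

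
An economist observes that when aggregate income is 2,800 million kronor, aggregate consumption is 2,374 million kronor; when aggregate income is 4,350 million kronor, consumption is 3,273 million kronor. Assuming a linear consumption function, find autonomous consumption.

MPC = ΔC/ΔY = (3273 − 2374)/(4350 − 2800) = 899/1550 = 0.58
a = C − MPC·Y = 2374 − 0.58(2800) = 2374 − 1624 = 750

a = 750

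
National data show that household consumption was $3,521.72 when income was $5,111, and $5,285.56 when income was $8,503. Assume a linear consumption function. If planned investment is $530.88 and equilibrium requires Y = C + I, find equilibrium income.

MPC = (5285.56 − 3521.72)/(8503 − 5111) = 1763.84/3392 = 0.52
a = 3521.72 − 0.52(5111) = 864
Equilibrium: Y = 864 + 0.52Y + 530.88
0.48Y = 1394.88, so Y = 1394.88/0.48 = 2906

Y = 2906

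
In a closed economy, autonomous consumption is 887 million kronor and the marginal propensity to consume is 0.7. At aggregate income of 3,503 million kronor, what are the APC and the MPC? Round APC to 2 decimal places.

APC = 0.95; MPC = 0.7

MPC = 0.7 (the slope of the consumption function)
C = 887 + 0.7(3503) = 3339.1, so APC = 3339.1/3503 = 0.95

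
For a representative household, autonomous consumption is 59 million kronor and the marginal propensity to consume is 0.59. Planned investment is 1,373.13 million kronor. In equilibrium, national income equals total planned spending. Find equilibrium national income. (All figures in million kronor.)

Y = C + I = 59 + 0.59Y + 1373.13
Y − 0.59Y = 1432.13
0.41Y = 1432.13, so Y = 1432.13/0.41 = 3493

Y = 3493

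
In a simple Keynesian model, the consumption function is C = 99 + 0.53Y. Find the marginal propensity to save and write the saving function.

MPS = 1 − MPC = 1 − 0.53 = 0.47
S = Y − C = -99 + 0.47Y

MPS = 0.47; S = -99 + 0.47Y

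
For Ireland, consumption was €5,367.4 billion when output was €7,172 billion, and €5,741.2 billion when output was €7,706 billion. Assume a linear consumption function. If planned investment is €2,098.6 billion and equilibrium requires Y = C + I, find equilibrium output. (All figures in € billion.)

MPC = (5741.2 − 5367.4)/(7706 − 7172) = 373.8/534 = 0.7
a = 5367.4 − 0.7(7172) = 347
Equilibrium: Y = 347 + 0.7Y + 2098.6
0.3Y = 2445.6, so Y = 2445.6/0.3 = 8152

Y = 8152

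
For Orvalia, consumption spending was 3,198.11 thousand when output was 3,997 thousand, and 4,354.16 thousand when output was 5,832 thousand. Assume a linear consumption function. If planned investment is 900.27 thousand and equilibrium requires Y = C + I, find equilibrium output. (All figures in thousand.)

MPC = (4354.16 − 3198.11)/(5832 − 3997) = 1156.05/1835 = 0.63
a = 3198.11 − 0.63(3997) = 680
Equilibrium: Y = 680 + 0.63Y + 900.27
0.37Y = 1580.27, so Y = 1580.27/0.37 = 4271

Y = 4271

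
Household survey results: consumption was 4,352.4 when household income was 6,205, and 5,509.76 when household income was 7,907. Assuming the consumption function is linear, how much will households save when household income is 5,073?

S = 1490.36

MPC = (5509.76 − 4352.4)/(7907 − 6205) = 1157.36/1702 = 0.68
a = 4352.4 − 0.68(6205) = 4352.4 − 4219.4 = 133
C = 133 + 0.68(5073) = 3582.64
S = 5073 − 3582.64 = 1490.36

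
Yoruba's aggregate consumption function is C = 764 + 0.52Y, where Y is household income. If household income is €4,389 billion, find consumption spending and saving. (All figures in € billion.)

C = 764 + 0.52(4389) = 764 + 2282.28 = 3046.28
S = Y − C = 4389 − 3046.28 = 1342.72

C = 3046.28; S = 1342.72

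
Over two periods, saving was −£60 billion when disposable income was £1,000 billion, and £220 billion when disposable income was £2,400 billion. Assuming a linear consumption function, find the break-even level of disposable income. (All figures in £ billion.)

MPS = ΔS/ΔY = (220 − (-60))/(2400 − 1000) = 280/1400 = 0.2
MPC = 1 − MPS = 0.8
From S(1000) = -60: −a + 0.2(1000) = -60, so a = 200 − (-60) = 260
Break-even (S = 0): Y = a/MPS = 260/0.2 = 1300

Y = 1300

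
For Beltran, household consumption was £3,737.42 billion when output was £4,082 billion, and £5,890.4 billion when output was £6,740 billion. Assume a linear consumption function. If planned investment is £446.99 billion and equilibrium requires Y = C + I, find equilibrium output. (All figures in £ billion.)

Y = 4621

MPC = (5890.4 − 3737.42)/(6740 − 4082) = 2152.98/2658 = 0.81
a = 3737.42 − 0.81(4082) = 431
Equilibrium: Y = 431 + 0.81Y + 446.99
0.19Y = 877.99, so Y = 877.99/0.19 = 4621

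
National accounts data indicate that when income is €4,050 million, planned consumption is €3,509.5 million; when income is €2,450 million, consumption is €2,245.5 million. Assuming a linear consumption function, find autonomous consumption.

a = 310

MPC = ΔC/ΔY = (3509.5 − 2245.5)/(4050 − 2450) = 1264/1600 = 0.79
a = C − MPC·Y = 2245.5 − 0.79(2450) = 2245.5 − 1935.5 = 310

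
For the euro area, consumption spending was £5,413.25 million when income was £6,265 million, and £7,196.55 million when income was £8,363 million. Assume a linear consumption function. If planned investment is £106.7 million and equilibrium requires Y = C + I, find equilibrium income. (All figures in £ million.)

MPC = (7196.55 − 5413.25)/(8363 − 6265) = 1783.3/2098 = 0.85
a = 5413.25 − 0.85(6265) = 88
Equilibrium: Y = 88 + 0.85Y + 106.7
0.15Y = 194.7, so Y = 194.7/0.15 = 1298

Y = 1298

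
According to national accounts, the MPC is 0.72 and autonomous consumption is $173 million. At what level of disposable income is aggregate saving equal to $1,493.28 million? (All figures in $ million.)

S = Y − C = -173 + 0.28Y
-173 + 0.28Y = 1493.28, so 0.28Y = 1666.28 and Y = 5951

Y = 5951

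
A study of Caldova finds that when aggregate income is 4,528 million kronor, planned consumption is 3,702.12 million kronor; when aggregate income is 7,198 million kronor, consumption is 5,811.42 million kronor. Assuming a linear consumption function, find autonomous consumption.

MPC = ΔC/ΔY = (5811.42 − 3702.12)/(7198 − 4528) = 2109.3/2670 = 0.79
a = C − MPC·Y = 3702.12 − 0.79(4528) = 3702.12 − 3577.12 = 125

a = 125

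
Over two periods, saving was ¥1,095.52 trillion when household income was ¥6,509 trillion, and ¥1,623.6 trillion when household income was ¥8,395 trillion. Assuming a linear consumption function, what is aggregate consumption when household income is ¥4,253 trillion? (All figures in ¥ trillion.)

MPS = ΔS/ΔY = (1623.6 − 1095.52)/(8395 − 6509) = 528.08/1886 = 0.28
MPC = 1 − MPS = 0.72
Autonomous saving = 1095.52 − 0.28(6509) = -727, so a = 727
C = 727 + 0.72(4253) = 727 + 3062.16 = 3789.16

C = 3789.16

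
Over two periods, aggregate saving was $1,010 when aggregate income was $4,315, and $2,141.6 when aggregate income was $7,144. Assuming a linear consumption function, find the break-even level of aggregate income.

Y = 1790

MPS = ΔS/ΔY = (2141.6 − 1010)/(7144 − 4315) = 1131.6/2829 = 0.4
MPC = 1 − MPS = 0.6
From S(4315) = 1010: −a + 0.4(4315) = 1010, so a = 1726 − 1010 = 716
Break-even (S = 0): Y = a/MPS = 716/0.4 = 1790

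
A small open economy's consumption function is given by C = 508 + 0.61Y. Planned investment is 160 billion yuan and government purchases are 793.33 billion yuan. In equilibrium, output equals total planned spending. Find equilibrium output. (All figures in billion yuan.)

Y = 3747

Y = C + I + G = 508 + 0.61Y + 160 + 793.33
Y − 0.61Y = 1461.33
0.39Y = 1461.33, so Y = 1461.33/0.39 = 3747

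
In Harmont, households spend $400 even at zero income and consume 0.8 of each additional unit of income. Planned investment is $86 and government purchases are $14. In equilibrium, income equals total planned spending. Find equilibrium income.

Y = C + I + G = 400 + 0.8Y + 86 + 14
Y − 0.8Y = 500
0.2Y = 500, so Y = 500/0.2 = 2500

Y = 2500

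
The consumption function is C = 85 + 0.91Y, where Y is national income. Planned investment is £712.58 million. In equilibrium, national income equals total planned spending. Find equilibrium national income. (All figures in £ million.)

Y = C + I = 85 + 0.91Y + 712.58
Y − 0.91Y = 797.58
0.09Y = 797.58, so Y = 797.58/0.09 = 8862

Y = 8862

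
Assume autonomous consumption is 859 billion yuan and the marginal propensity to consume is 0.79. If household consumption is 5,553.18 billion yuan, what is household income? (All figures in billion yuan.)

859 + 0.79Y = 5553.18
0.79Y = 4694.18, so Y = 4694.18/0.79 = 5942

Y = 5942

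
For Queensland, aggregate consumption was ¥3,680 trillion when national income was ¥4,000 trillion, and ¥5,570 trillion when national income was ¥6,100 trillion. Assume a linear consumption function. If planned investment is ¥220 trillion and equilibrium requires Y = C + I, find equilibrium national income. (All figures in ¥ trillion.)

MPC = (5570 − 3680)/(6100 − 4000) = 1890/2100 = 0.9
a = 3680 − 0.9(4000) = 80
Equilibrium: Y = 80 + 0.9Y + 220
0.1Y = 300, so Y = 300/0.1 = 3000

Y = 3000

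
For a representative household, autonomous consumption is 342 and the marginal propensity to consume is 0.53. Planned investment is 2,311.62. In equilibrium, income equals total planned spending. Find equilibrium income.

Y = 5646

Y = C + I = 342 + 0.53Y + 2311.62
Y − 0.53Y = 2653.62
0.47Y = 2653.62, so Y = 2653.62/0.47 = 5646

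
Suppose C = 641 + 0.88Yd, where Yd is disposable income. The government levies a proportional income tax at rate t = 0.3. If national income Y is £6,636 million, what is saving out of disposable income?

S = -83.576

Yd = (1 − 0.3)(6636) = 0.7(6636) = 4645.2
C = 641 + 0.88(4645.2) = 641 + 4087.776 = 4728.776
S = Yd − C = 4645.2 − 4728.776 = -83.576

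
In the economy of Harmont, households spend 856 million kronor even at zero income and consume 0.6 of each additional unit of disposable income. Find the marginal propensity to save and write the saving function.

MPS = 0.4; S = -856 + 0.4Y

MPS = 1 − MPC = 1 − 0.6 = 0.4
S = Y − C = -856 + 0.4Y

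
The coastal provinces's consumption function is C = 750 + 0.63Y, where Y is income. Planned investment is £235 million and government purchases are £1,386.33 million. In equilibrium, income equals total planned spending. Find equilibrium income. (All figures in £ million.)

Y = C + I + G = 750 + 0.63Y + 235 + 1386.33
Y − 0.63Y = 2371.33
0.37Y = 2371.33, so Y = 2371.33/0.37 = 6409

Y = 6409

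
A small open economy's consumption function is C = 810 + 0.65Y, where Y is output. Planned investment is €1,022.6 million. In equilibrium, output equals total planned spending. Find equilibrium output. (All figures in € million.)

Y = C + I = 810 + 0.65Y + 1022.6
Y − 0.65Y = 1832.6
0.35Y = 1832.6, so Y = 1832.6/0.35 = 5236

Y = 5236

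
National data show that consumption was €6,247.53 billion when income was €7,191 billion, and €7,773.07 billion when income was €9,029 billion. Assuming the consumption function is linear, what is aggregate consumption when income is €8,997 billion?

C = 7746.51

MPC = (7773.07 − 6247.53)/(9029 − 7191) = 1525.54/1838 = 0.83
a = 6247.53 − 0.83(7191) = 6247.53 − 5968.53 = 279
C = 279 + 0.83(8997) = 279 + 7467.51 = 7746.51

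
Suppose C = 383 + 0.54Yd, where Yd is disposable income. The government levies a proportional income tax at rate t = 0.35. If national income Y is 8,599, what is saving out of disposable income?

Yd = (1 − 0.35)(8599) = 0.65(8599) = 5589.35
C = 383 + 0.54(5589.35) = 383 + 3018.249 = 3401.249
S = Yd − C = 5589.35 − 3401.249 = 2188.101

S = 2188.101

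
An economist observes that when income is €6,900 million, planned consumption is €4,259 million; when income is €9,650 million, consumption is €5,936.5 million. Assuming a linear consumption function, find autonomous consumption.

MPC = ΔC/ΔY = (5936.5 − 4259)/(9650 − 6900) = 1677.5/2750 = 0.61
a = C − MPC·Y = 4259 − 0.61(6900) = 4259 − 4209 = 50

a = 50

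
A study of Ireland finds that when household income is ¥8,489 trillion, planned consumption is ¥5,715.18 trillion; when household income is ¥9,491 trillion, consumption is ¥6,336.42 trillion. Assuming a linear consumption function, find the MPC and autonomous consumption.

MPC = ΔC/ΔY = (6336.42 − 5715.18)/(9491 − 8489) = 621.24/1002 = 0.62
a = C − MPC·Y = 5715.18 − 0.62(8489) = 5715.18 − 5263.18 = 452

MPC = 0.62; a = 452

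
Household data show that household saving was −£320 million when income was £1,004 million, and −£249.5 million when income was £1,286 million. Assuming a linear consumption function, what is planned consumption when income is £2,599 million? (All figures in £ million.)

C = 2520.25

MPS = ΔS/ΔY = (-249.5 − (-320))/(1286 − 1004) = 70.5/282 = 0.25
MPC = 1 − MPS = 0.75
Autonomous saving = -320 − 0.25(1004) = -571, so a = 571
C = 571 + 0.75(2599) = 571 + 1949.25 = 2520.25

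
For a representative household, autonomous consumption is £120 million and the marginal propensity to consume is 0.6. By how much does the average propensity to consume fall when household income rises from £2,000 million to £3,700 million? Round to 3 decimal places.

At Y = 2000: C = 120 + 0.6(2000) = 1320, APC = 1320/2000 = 0.6600
At Y = 3700: C = 2340, APC = 2340/3700 = 0.6324
Fall in APC = 0.6600 − 0.6324 = 0.0276 ≈ 0.028

ΔAPC = 0.028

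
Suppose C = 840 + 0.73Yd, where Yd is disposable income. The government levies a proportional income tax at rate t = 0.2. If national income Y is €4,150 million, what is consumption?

Yd = (1 − 0.2)(4150) = 0.8(4150) = 3320
C = 840 + 0.73(3320) = 840 + 2423.6 = 3263.6

C = 3263.6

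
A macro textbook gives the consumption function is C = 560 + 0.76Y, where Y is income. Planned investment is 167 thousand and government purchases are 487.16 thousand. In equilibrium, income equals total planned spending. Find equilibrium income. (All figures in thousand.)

Y = 5059

Y = C + I + G = 560 + 0.76Y + 167 + 487.16
Y − 0.76Y = 1214.16
0.24Y = 1214.16, so Y = 1214.16/0.24 = 5059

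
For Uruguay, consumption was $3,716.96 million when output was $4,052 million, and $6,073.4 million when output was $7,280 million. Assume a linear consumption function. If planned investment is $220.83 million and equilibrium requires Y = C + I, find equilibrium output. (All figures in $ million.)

MPC = (6073.4 − 3716.96)/(7280 − 4052) = 2356.44/3228 = 0.73
a = 3716.96 − 0.73(4052) = 759
Equilibrium: Y = 759 + 0.73Y + 220.83
0.27Y = 979.83, so Y = 979.83/0.27 = 3629

Y = 3629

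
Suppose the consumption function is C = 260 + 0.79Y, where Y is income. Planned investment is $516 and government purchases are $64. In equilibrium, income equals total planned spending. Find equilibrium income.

Y = 4000

Y = C + I + G = 260 + 0.79Y + 516 + 64
Y − 0.79Y = 840
0.21Y = 840, so Y = 840/0.21 = 4000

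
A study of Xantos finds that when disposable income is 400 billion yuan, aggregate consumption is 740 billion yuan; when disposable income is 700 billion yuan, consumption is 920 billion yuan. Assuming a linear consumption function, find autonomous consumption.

a = 500

MPC = ΔC/ΔY = (920 − 740)/(700 − 400) = 180/300 = 0.6
a = C − MPC·Y = 740 − 0.6(400) = 740 − 240 = 500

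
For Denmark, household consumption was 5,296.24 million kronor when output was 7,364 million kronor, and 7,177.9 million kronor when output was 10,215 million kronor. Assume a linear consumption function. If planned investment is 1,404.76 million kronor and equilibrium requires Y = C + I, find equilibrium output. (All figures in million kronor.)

Y = 5414

MPC = (7177.9 − 5296.24)/(10215 − 7364) = 1881.66/2851 = 0.66
a = 5296.24 − 0.66(7364) = 436
Equilibrium: Y = 436 + 0.66Y + 1404.76
0.34Y = 1840.76, so Y = 1840.76/0.34 = 5414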